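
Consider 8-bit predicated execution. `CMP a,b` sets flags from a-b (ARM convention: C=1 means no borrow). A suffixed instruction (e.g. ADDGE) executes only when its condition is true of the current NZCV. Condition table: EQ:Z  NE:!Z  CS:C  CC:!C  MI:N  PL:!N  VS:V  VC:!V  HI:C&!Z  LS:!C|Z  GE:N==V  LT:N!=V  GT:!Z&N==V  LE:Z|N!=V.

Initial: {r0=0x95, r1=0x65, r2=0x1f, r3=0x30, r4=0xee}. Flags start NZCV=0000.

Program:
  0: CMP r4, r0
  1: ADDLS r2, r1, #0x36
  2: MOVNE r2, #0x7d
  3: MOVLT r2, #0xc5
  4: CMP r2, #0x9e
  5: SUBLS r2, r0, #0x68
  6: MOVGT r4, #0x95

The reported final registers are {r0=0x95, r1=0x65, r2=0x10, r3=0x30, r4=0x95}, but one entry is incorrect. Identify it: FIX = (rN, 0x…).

FIX = (r2, 0x2d)

[0] flags=0010 → (cmp)
[1] flags=0010 LS?F → skip
[2] flags=0010 NE?T → r2=0x7d
[3] flags=0010 LT?F → skip
[4] flags=1001 → (cmp)
[5] flags=1001 LS?T → r2=0x2d
[6] flags=1001 GT?T → r4=0x95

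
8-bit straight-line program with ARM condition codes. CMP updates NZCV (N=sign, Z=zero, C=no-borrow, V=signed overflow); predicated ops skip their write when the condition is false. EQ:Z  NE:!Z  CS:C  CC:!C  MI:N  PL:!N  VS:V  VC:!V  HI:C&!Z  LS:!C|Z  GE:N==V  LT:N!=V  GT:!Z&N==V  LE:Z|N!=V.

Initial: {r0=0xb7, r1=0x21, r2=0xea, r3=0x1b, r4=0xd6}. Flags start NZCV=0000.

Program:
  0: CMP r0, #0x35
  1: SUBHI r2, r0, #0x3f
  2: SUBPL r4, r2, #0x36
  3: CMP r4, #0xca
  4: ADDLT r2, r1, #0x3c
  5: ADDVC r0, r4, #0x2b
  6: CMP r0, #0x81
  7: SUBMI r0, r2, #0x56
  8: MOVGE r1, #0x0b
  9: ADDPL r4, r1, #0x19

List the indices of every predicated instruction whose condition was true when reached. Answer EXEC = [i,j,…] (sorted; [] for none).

0: ✓ CMP  NZCV=1010
1: ✓ SUBHI  r2←0x78
2: · SUBPL
3: ✓ CMP  NZCV=0010
4: · ADDLT
5: ✓ ADDVC  r0←0x01
6: ✓ CMP  NZCV=1001
7: ✓ SUBMI  r0←0x22
8: ✓ MOVGE  r1←0x0b
9: · ADDPL

EXEC = [1,5,7,8]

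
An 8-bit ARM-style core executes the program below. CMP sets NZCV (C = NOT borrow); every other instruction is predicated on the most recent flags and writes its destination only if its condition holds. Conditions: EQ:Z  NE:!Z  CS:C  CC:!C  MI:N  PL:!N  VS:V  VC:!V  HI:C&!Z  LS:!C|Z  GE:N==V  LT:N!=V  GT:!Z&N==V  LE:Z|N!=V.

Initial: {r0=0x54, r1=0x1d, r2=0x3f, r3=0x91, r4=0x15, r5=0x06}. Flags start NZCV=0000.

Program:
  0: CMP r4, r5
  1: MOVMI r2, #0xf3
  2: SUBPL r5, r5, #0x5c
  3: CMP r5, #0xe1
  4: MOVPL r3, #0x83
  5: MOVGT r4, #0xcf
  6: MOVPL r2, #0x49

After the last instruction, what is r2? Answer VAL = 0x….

VAL = 0x3f

0: ✓ CMP  NZCV=0010
1: · MOVMI
2: ✓ SUBPL  r5←0xaa
3: ✓ CMP  NZCV=1000
4: · MOVPL
5: · MOVGT
6: · MOVPL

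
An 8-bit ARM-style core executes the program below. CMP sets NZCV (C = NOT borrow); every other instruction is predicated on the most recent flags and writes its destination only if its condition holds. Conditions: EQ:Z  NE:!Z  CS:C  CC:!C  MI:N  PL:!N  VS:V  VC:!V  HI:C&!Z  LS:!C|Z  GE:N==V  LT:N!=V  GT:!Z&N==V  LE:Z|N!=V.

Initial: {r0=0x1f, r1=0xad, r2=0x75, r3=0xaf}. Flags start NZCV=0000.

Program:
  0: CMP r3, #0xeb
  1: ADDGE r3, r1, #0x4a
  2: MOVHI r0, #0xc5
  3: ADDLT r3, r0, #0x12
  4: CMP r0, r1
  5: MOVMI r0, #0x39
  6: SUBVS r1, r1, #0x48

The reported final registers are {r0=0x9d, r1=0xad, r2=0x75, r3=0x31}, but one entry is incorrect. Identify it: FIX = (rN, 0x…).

0: ✓ CMP  NZCV=1000
1: · ADDGE
2: · MOVHI
3: ✓ ADDLT  r3←0x31
4: ✓ CMP  NZCV=0000
5: · MOVMI
6: · SUBVS

FIX = (r0, 0x1f)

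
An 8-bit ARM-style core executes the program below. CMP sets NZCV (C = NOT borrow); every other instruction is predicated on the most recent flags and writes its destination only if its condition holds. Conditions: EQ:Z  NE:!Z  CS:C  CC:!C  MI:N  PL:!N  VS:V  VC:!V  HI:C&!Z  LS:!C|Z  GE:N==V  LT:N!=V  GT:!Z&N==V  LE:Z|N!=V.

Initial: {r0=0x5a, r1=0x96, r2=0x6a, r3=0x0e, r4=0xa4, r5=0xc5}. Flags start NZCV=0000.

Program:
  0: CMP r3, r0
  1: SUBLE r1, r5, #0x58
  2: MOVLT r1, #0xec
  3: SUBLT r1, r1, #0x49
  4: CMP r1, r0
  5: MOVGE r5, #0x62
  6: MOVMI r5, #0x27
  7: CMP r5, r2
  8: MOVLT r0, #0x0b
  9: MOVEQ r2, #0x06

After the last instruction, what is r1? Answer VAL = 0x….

[0] flags=1000 → (cmp)
[1] flags=1000 LE?T → r1=0x6d
[2] flags=1000 LT?T → r1=0xec
[3] flags=1000 LT?T → r1=0xa3
[4] flags=0011 → (cmp)
[5] flags=0011 GE?F → skip
[6] flags=0011 MI?F → skip
[7] flags=0011 → (cmp)
[8] flags=0011 LT?T → r0=0x0b
[9] flags=0011 EQ?F → skip

VAL = 0xa3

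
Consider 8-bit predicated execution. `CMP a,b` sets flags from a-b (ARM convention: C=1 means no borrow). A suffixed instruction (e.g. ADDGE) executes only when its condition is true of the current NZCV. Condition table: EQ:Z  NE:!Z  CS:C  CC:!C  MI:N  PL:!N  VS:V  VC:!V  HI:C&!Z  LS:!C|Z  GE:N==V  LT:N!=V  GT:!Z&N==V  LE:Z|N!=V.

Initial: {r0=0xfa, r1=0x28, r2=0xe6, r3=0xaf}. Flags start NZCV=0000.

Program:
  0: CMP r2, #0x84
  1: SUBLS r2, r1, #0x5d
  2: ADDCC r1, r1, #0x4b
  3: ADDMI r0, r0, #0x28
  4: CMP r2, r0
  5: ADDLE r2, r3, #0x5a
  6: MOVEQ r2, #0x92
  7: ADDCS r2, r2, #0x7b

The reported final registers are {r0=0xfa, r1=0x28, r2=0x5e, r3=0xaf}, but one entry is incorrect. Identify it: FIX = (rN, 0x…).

FIX = (r2, 0x09)

[0] flags=0010 → (cmp)
[1] flags=0010 LS?F → skip
[2] flags=0010 CC?F → skip
[3] flags=0010 MI?F → skip
[4] flags=1000 → (cmp)
[5] flags=1000 LE?T → r2=0x09
[6] flags=1000 EQ?F → skip
[7] flags=1000 CS?F → skip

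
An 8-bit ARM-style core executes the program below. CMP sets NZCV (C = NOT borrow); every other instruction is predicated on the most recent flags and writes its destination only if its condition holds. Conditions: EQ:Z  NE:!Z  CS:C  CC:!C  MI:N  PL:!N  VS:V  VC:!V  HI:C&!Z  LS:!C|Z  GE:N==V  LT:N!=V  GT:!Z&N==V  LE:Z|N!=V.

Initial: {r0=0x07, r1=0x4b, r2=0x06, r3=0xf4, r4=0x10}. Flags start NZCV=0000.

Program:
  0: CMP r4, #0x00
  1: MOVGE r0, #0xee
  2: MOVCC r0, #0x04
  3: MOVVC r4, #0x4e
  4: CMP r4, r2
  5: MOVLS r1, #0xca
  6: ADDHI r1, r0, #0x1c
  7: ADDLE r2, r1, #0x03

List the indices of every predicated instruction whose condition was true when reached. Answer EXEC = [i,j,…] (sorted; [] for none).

[0] flags=0010 → (cmp)
[1] flags=0010 GE?T → r0=0xee
[2] flags=0010 CC?F → skip
[3] flags=0010 VC?T → r4=0x4e
[4] flags=0010 → (cmp)
[5] flags=0010 LS?F → skip
[6] flags=0010 HI?T → r1=0x0a
[7] flags=0010 LE?F → skip

EXEC = [1,3,6]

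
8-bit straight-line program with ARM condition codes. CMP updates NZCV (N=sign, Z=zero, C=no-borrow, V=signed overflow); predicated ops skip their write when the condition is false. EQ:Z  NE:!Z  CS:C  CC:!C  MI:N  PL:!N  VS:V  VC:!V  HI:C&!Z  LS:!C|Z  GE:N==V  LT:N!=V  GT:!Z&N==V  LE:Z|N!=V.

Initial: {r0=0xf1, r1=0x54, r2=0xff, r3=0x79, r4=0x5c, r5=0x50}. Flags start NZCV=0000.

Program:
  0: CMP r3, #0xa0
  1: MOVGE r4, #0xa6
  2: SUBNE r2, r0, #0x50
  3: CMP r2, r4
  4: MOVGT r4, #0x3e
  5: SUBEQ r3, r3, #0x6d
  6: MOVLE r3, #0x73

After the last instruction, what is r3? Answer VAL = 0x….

VAL = 0x73

0: ✓ CMP  NZCV=1001
1: ✓ MOVGE  r4←0xa6
2: ✓ SUBNE  r2←0xa1
3: ✓ CMP  NZCV=1000
4: · MOVGT
5: · SUBEQ
6: ✓ MOVLE  r3←0x73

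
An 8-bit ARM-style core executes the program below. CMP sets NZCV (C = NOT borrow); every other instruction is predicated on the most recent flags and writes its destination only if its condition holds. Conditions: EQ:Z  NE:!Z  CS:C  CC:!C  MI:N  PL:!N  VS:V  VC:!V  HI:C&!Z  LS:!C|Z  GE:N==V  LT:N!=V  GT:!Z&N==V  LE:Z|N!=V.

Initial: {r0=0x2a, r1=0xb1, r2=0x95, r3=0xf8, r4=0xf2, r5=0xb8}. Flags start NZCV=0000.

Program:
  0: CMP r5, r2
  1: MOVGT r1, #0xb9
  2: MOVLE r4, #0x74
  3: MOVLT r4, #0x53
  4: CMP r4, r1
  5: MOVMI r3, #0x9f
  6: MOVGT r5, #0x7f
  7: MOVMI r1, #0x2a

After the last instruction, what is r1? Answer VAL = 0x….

[0] flags=0010 → (cmp)
[1] flags=0010 GT?T → r1=0xb9
[2] flags=0010 LE?F → skip
[3] flags=0010 LT?F → skip
[4] flags=0010 → (cmp)
[5] flags=0010 MI?F → skip
[6] flags=0010 GT?T → r5=0x7f
[7] flags=0010 MI?F → skip

VAL = 0xb9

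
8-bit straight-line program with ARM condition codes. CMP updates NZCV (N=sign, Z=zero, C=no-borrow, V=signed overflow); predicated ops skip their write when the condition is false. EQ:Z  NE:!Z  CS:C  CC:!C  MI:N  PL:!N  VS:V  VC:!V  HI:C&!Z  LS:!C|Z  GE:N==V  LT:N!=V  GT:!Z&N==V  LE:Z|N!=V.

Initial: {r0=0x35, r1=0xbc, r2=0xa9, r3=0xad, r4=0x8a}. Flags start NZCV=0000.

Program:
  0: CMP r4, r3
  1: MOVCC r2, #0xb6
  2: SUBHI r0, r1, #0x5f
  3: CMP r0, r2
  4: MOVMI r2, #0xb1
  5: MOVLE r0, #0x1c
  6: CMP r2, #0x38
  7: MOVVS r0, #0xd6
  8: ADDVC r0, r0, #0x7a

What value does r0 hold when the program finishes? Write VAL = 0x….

[0] flags=1000 → (cmp)
[1] flags=1000 CC?T → r2=0xb6
[2] flags=1000 HI?F → skip
[3] flags=0000 → (cmp)
[4] flags=0000 MI?F → skip
[5] flags=0000 LE?F → skip
[6] flags=0011 → (cmp)
[7] flags=0011 VS?T → r0=0xd6
[8] flags=0011 VC?F → skip

VAL = 0xd6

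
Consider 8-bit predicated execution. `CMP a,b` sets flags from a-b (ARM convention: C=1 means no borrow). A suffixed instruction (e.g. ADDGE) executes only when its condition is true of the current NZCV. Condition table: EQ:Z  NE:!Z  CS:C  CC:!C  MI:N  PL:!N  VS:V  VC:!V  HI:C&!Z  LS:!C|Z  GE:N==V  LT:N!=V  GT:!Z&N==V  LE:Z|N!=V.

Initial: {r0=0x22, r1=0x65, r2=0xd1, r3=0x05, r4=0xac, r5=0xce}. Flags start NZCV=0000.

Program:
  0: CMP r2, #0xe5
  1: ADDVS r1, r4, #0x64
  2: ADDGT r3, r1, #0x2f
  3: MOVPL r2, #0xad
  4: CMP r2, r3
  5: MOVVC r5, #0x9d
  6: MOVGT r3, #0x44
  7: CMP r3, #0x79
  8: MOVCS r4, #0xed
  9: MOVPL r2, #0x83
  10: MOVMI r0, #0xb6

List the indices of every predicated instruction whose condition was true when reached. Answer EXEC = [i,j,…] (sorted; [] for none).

EXEC = [5,10]

0: ✓ CMP  NZCV=1000
1: · ADDVS
2: · ADDGT
3: · MOVPL
4: ✓ CMP  NZCV=1010
5: ✓ MOVVC  r5←0x9d
6: · MOVGT
7: ✓ CMP  NZCV=1000
8: · MOVCS
9: · MOVPL
10: ✓ MOVMI  r0←0xb6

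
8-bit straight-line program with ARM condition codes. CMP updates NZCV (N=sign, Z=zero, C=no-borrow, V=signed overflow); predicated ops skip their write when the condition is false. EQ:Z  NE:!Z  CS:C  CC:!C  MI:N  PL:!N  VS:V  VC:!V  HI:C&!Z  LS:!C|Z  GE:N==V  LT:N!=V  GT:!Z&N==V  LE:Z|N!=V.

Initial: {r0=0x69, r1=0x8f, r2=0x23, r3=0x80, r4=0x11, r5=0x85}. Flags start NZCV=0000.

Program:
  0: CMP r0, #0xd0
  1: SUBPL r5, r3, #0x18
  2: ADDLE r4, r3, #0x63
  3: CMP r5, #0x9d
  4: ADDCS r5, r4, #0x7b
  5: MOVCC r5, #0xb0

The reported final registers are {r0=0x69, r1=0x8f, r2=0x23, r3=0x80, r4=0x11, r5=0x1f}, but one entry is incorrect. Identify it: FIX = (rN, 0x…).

FIX = (r5, 0xb0)

[0] flags=1001 → (cmp)
[1] flags=1001 PL?F → skip
[2] flags=1001 LE?F → skip
[3] flags=1000 → (cmp)
[4] flags=1000 CS?F → skip
[5] flags=1000 CC?T → r5=0xb0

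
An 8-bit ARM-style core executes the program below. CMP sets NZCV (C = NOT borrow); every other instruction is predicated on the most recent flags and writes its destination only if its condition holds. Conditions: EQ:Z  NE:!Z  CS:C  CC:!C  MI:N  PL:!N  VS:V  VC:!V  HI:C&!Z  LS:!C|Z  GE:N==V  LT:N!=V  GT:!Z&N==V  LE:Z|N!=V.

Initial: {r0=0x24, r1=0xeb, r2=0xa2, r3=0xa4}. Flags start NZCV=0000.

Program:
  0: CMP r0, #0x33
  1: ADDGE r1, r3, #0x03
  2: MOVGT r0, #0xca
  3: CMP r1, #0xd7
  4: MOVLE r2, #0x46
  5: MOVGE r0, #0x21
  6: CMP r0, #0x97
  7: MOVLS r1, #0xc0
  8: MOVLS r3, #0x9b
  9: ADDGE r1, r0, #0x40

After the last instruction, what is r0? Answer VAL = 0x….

VAL = 0x21

[0] flags=1000 → (cmp)
[1] flags=1000 GE?F → skip
[2] flags=1000 GT?F → skip
[3] flags=0010 → (cmp)
[4] flags=0010 LE?F → skip
[5] flags=0010 GE?T → r0=0x21
[6] flags=1001 → (cmp)
[7] flags=1001 LS?T → r1=0xc0
[8] flags=1001 LS?T → r3=0x9b
[9] flags=1001 GE?T → r1=0x61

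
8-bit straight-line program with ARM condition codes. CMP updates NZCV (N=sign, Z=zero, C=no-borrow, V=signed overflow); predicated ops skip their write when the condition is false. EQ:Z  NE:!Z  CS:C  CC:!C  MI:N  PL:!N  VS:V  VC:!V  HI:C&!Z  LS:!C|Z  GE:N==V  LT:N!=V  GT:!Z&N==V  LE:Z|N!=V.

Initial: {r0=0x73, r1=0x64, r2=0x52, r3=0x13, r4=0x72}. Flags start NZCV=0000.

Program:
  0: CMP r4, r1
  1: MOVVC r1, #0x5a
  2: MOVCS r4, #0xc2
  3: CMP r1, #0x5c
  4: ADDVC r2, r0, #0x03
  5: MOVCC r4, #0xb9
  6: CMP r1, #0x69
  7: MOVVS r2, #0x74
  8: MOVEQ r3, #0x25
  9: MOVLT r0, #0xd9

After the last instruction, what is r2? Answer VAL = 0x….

VAL = 0x76

0: ✓ CMP  NZCV=0010
1: ✓ MOVVC  r1←0x5a
2: ✓ MOVCS  r4←0xc2
3: ✓ CMP  NZCV=1000
4: ✓ ADDVC  r2←0x76
5: ✓ MOVCC  r4←0xb9
6: ✓ CMP  NZCV=1000
7: · MOVVS
8: · MOVEQ
9: ✓ MOVLT  r0←0xd9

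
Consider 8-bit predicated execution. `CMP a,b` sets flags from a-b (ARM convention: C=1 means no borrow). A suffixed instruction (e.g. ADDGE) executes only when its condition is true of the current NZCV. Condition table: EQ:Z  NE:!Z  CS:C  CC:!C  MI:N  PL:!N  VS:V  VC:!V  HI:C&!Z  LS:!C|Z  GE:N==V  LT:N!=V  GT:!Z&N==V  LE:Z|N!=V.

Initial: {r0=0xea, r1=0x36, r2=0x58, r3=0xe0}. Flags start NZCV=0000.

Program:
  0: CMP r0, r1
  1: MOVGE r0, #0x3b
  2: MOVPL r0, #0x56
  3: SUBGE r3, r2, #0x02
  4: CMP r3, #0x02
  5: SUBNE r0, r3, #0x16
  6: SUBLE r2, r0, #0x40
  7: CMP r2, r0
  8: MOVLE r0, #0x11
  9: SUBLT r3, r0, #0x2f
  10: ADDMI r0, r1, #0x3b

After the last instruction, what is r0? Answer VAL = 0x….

[0] flags=1010 → (cmp)
[1] flags=1010 GE?F → skip
[2] flags=1010 PL?F → skip
[3] flags=1010 GE?F → skip
[4] flags=1010 → (cmp)
[5] flags=1010 NE?T → r0=0xca
[6] flags=1010 LE?T → r2=0x8a
[7] flags=1000 → (cmp)
[8] flags=1000 LE?T → r0=0x11
[9] flags=1000 LT?T → r3=0xe2
[10] flags=1000 MI?T → r0=0x71

VAL = 0x71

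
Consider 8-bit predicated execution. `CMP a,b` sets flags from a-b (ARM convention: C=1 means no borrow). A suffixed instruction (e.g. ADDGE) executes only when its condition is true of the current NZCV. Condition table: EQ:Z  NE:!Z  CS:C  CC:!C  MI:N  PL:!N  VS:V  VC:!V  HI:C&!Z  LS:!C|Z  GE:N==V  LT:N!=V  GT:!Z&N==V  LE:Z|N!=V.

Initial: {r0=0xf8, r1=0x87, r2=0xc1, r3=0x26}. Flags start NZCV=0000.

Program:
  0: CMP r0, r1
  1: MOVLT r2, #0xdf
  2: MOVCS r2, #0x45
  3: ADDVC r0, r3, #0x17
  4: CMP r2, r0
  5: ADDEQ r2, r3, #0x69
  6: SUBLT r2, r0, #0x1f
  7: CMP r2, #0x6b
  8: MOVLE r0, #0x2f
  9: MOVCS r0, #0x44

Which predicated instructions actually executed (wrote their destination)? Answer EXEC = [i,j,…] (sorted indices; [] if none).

0: ✓ CMP  NZCV=0010
1: · MOVLT
2: ✓ MOVCS  r2←0x45
3: ✓ ADDVC  r0←0x3d
4: ✓ CMP  NZCV=0010
5: · ADDEQ
6: · SUBLT
7: ✓ CMP  NZCV=1000
8: ✓ MOVLE  r0←0x2f
9: · MOVCS

EXEC = [2,3,8]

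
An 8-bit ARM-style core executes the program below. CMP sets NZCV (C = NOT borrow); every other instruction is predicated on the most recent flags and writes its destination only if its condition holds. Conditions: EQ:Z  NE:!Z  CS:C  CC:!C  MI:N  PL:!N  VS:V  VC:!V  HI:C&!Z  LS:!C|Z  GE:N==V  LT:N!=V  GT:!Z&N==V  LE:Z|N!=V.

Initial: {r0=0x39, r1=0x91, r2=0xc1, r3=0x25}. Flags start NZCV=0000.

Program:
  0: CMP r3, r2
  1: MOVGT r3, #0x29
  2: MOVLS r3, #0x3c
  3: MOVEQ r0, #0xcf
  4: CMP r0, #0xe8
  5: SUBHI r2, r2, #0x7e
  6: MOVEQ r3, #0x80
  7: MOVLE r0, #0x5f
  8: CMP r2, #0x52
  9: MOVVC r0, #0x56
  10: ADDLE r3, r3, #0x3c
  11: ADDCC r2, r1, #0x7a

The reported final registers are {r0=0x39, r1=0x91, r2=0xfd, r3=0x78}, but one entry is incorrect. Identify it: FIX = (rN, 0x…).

FIX = (r2, 0xc1)

[0] flags=0000 → (cmp)
[1] flags=0000 GT?T → r3=0x29
[2] flags=0000 LS?T → r3=0x3c
[3] flags=0000 EQ?F → skip
[4] flags=0000 → (cmp)
[5] flags=0000 HI?F → skip
[6] flags=0000 EQ?F → skip
[7] flags=0000 LE?F → skip
[8] flags=0011 → (cmp)
[9] flags=0011 VC?F → skip
[10] flags=0011 LE?T → r3=0x78
[11] flags=0011 CC?F → skip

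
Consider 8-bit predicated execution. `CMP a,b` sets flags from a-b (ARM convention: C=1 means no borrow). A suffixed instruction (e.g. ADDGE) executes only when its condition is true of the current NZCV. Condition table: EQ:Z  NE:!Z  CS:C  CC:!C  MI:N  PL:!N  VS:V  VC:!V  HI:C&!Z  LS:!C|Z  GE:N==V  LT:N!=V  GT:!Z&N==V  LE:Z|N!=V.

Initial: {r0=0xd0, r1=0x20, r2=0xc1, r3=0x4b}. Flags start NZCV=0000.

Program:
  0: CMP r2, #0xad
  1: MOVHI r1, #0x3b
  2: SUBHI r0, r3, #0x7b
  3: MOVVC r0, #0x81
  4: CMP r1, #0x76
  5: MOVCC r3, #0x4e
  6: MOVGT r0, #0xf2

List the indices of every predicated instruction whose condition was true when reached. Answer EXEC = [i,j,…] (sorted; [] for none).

[0] flags=0010 → (cmp)
[1] flags=0010 HI?T → r1=0x3b
[2] flags=0010 HI?T → r0=0xd0
[3] flags=0010 VC?T → r0=0x81
[4] flags=1000 → (cmp)
[5] flags=1000 CC?T → r3=0x4e
[6] flags=1000 GT?F → skip

EXEC = [1,2,3,5]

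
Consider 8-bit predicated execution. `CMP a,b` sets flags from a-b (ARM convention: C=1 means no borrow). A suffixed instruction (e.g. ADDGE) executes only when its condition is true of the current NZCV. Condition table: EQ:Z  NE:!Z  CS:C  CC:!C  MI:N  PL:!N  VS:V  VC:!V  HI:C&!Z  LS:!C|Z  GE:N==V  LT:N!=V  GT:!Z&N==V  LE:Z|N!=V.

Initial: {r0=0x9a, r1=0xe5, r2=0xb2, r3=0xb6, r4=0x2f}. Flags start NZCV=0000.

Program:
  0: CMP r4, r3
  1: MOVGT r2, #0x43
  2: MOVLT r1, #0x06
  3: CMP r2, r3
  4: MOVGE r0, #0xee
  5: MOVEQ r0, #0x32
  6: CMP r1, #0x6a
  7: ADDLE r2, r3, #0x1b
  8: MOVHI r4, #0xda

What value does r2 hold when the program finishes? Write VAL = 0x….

[0] flags=0000 → (cmp)
[1] flags=0000 GT?T → r2=0x43
[2] flags=0000 LT?F → skip
[3] flags=1001 → (cmp)
[4] flags=1001 GE?T → r0=0xee
[5] flags=1001 EQ?F → skip
[6] flags=0011 → (cmp)
[7] flags=0011 LE?T → r2=0xd1
[8] flags=0011 HI?T → r4=0xda

VAL = 0xd1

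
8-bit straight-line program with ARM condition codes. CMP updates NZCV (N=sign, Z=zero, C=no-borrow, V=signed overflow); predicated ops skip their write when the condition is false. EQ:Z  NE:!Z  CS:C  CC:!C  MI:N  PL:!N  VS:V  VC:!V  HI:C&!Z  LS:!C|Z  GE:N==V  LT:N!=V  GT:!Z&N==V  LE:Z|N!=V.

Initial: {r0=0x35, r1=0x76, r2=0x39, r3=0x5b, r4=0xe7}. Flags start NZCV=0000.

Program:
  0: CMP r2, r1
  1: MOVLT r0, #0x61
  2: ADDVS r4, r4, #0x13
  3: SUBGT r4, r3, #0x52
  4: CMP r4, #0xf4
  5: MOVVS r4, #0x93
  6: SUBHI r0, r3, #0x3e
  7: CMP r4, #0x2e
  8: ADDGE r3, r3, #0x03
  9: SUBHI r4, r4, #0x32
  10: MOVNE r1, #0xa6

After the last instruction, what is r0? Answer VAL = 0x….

0: ✓ CMP  NZCV=1000
1: ✓ MOVLT  r0←0x61
2: · ADDVS
3: · SUBGT
4: ✓ CMP  NZCV=1000
5: · MOVVS
6: · SUBHI
7: ✓ CMP  NZCV=1010
8: · ADDGE
9: ✓ SUBHI  r4←0xb5
10: ✓ MOVNE  r1←0xa6

VAL = 0x61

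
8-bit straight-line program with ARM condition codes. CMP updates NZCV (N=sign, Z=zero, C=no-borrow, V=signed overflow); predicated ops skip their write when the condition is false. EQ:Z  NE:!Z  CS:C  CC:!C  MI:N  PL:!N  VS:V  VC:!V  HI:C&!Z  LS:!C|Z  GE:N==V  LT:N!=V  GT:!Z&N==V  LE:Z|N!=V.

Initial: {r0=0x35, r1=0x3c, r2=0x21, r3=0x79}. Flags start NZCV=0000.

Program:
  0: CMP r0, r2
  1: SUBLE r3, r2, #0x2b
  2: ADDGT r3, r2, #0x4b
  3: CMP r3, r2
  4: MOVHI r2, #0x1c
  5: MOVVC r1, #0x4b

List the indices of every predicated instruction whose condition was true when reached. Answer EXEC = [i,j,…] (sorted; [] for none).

EXEC = [2,4,5]

0: ✓ CMP  NZCV=0010
1: · SUBLE
2: ✓ ADDGT  r3←0x6c
3: ✓ CMP  NZCV=0010
4: ✓ MOVHI  r2←0x1c
5: ✓ MOVVC  r1←0x4b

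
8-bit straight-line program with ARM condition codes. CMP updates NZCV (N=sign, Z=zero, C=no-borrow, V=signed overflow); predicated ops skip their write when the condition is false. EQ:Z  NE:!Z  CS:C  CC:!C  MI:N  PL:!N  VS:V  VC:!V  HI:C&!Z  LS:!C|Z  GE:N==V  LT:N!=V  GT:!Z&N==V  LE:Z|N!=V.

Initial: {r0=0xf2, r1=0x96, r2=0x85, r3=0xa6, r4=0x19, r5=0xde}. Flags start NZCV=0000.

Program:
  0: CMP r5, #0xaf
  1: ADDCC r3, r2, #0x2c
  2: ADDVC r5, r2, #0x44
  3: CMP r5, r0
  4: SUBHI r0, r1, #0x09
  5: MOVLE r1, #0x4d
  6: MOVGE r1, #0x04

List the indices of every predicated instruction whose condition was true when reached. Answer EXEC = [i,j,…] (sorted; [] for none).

[0] flags=0010 → (cmp)
[1] flags=0010 CC?F → skip
[2] flags=0010 VC?T → r5=0xc9
[3] flags=1000 → (cmp)
[4] flags=1000 HI?F → skip
[5] flags=1000 LE?T → r1=0x4d
[6] flags=1000 GE?F → skip

EXEC = [2,5]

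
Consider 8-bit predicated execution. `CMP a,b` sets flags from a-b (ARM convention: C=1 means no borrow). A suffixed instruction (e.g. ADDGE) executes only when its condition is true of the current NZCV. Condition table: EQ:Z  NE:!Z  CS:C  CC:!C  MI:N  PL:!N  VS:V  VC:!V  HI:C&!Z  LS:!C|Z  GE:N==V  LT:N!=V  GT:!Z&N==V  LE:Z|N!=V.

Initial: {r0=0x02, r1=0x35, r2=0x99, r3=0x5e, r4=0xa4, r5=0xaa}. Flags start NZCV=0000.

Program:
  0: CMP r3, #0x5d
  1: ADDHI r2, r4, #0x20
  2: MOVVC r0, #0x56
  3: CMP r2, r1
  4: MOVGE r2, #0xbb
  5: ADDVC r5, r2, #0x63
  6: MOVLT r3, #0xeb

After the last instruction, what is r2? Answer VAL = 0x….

VAL = 0xc4

0: ✓ CMP  NZCV=0010
1: ✓ ADDHI  r2←0xc4
2: ✓ MOVVC  r0←0x56
3: ✓ CMP  NZCV=1010
4: · MOVGE
5: ✓ ADDVC  r5←0x27
6: ✓ MOVLT  r3←0xeb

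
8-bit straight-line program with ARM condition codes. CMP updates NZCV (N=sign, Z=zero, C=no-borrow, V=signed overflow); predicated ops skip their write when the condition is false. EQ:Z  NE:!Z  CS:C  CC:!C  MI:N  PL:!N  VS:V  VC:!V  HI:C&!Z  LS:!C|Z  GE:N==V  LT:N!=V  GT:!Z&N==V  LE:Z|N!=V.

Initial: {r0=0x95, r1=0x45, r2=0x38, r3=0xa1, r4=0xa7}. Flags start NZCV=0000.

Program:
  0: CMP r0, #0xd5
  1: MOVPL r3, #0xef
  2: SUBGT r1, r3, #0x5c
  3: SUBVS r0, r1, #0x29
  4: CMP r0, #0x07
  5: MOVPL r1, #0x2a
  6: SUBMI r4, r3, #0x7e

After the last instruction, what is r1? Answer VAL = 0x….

VAL = 0x45

[0] flags=1000 → (cmp)
[1] flags=1000 PL?F → skip
[2] flags=1000 GT?F → skip
[3] flags=1000 VS?F → skip
[4] flags=1010 → (cmp)
[5] flags=1010 PL?F → skip
[6] flags=1010 MI?T → r4=0x23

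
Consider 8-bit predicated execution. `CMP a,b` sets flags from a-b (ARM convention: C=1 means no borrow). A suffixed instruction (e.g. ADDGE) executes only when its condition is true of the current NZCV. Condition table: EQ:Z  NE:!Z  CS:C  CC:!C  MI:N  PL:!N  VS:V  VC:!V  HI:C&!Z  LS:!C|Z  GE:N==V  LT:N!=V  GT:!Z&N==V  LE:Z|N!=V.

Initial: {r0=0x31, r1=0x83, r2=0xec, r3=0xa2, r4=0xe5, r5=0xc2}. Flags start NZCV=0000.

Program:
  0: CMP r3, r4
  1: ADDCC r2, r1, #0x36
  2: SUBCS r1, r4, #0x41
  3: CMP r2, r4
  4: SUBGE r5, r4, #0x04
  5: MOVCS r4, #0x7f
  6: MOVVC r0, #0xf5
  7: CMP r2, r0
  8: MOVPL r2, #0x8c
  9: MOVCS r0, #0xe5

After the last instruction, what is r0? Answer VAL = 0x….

VAL = 0xf5

[0] flags=1000 → (cmp)
[1] flags=1000 CC?T → r2=0xb9
[2] flags=1000 CS?F → skip
[3] flags=1000 → (cmp)
[4] flags=1000 GE?F → skip
[5] flags=1000 CS?F → skip
[6] flags=1000 VC?T → r0=0xf5
[7] flags=1000 → (cmp)
[8] flags=1000 PL?F → skip
[9] flags=1000 CS?F → skip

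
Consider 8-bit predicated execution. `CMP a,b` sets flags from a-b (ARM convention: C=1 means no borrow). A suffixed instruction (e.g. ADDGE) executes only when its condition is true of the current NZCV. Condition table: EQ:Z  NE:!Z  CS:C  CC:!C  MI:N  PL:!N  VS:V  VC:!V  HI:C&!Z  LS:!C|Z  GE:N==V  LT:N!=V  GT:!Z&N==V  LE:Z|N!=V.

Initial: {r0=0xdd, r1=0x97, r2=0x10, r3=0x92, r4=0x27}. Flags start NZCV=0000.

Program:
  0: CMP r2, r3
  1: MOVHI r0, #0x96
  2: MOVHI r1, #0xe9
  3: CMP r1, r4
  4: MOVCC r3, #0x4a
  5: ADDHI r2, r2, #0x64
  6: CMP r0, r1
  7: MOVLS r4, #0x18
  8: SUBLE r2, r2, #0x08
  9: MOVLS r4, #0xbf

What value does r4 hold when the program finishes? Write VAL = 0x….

[0] flags=0000 → (cmp)
[1] flags=0000 HI?F → skip
[2] flags=0000 HI?F → skip
[3] flags=0011 → (cmp)
[4] flags=0011 CC?F → skip
[5] flags=0011 HI?T → r2=0x74
[6] flags=0010 → (cmp)
[7] flags=0010 LS?F → skip
[8] flags=0010 LE?F → skip
[9] flags=0010 LS?F → skip

VAL = 0x27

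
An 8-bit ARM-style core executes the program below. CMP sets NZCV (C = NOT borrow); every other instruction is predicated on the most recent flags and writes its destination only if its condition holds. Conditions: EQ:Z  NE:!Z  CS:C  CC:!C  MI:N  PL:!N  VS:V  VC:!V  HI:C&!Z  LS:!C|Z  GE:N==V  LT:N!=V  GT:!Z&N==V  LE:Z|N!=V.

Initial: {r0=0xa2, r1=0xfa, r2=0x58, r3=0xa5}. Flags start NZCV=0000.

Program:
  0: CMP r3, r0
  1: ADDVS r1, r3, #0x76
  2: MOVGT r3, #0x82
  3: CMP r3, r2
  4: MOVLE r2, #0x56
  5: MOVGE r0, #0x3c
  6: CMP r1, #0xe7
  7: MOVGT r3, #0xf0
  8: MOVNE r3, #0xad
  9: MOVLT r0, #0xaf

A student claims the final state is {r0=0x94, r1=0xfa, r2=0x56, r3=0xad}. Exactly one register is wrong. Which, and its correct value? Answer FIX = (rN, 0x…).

FIX = (r0, 0xa2)

0: ✓ CMP  NZCV=0010
1: · ADDVS
2: ✓ MOVGT  r3←0x82
3: ✓ CMP  NZCV=0011
4: ✓ MOVLE  r2←0x56
5: · MOVGE
6: ✓ CMP  NZCV=0010
7: ✓ MOVGT  r3←0xf0
8: ✓ MOVNE  r3←0xad
9: · MOVLT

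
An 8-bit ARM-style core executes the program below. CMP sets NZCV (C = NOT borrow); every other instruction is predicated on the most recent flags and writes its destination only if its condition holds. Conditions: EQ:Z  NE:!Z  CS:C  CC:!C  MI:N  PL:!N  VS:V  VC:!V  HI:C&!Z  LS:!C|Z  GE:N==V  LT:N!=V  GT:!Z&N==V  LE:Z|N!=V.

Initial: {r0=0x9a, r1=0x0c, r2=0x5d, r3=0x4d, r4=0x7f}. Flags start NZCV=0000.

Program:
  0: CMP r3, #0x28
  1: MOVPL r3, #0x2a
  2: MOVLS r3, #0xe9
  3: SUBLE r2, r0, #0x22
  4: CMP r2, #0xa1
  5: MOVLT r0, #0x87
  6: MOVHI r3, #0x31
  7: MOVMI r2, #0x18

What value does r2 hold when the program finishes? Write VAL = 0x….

[0] flags=0010 → (cmp)
[1] flags=0010 PL?T → r3=0x2a
[2] flags=0010 LS?F → skip
[3] flags=0010 LE?F → skip
[4] flags=1001 → (cmp)
[5] flags=1001 LT?F → skip
[6] flags=1001 HI?F → skip
[7] flags=1001 MI?T → r2=0x18

VAL = 0x18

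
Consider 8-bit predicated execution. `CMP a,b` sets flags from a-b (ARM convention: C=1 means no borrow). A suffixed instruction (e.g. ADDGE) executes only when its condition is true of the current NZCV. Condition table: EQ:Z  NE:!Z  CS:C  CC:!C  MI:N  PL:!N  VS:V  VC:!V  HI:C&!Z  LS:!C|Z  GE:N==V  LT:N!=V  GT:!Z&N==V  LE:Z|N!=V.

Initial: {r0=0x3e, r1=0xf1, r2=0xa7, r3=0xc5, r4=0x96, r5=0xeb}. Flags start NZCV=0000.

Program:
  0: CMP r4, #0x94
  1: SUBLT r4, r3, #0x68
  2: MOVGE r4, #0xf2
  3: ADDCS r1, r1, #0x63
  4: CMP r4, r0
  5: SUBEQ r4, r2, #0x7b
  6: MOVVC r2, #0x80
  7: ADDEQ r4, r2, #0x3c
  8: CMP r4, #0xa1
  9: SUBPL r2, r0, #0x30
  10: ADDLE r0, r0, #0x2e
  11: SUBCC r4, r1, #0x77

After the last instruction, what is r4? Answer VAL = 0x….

VAL = 0xf2

[0] flags=0010 → (cmp)
[1] flags=0010 LT?F → skip
[2] flags=0010 GE?T → r4=0xf2
[3] flags=0010 CS?T → r1=0x54
[4] flags=1010 → (cmp)
[5] flags=1010 EQ?F → skip
[6] flags=1010 VC?T → r2=0x80
[7] flags=1010 EQ?F → skip
[8] flags=0010 → (cmp)
[9] flags=0010 PL?T → r2=0x0e
[10] flags=0010 LE?F → skip
[11] flags=0010 CC?F → skip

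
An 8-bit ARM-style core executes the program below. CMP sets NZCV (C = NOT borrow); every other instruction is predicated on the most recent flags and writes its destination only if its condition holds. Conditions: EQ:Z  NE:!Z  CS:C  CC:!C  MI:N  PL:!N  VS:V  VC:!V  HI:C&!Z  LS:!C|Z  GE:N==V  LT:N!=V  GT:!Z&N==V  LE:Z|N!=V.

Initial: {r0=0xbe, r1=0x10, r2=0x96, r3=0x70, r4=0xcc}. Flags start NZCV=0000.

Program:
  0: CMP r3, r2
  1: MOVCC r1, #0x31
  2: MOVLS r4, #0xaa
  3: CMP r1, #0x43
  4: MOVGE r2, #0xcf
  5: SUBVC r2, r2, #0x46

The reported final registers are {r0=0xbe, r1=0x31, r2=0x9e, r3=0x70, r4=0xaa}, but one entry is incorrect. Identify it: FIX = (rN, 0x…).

FIX = (r2, 0x50)

[0] flags=1001 → (cmp)
[1] flags=1001 CC?T → r1=0x31
[2] flags=1001 LS?T → r4=0xaa
[3] flags=1000 → (cmp)
[4] flags=1000 GE?F → skip
[5] flags=1000 VC?T → r2=0x50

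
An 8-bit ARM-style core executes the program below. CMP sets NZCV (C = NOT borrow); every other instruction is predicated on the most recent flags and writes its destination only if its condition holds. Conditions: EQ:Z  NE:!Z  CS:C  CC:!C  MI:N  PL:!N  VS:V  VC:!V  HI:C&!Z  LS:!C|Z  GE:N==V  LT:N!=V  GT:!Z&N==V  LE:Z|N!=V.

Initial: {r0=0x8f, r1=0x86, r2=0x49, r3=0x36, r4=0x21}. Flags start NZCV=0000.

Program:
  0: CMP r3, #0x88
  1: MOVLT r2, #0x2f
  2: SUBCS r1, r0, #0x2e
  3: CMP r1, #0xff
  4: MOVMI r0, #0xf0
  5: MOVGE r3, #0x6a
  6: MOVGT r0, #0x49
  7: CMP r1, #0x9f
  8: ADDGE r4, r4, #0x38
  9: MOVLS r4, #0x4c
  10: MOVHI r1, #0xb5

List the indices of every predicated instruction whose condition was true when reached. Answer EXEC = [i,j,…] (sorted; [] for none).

0: ✓ CMP  NZCV=1001
1: · MOVLT
2: · SUBCS
3: ✓ CMP  NZCV=1000
4: ✓ MOVMI  r0←0xf0
5: · MOVGE
6: · MOVGT
7: ✓ CMP  NZCV=1000
8: · ADDGE
9: ✓ MOVLS  r4←0x4c
10: · MOVHI

EXEC = [4,9]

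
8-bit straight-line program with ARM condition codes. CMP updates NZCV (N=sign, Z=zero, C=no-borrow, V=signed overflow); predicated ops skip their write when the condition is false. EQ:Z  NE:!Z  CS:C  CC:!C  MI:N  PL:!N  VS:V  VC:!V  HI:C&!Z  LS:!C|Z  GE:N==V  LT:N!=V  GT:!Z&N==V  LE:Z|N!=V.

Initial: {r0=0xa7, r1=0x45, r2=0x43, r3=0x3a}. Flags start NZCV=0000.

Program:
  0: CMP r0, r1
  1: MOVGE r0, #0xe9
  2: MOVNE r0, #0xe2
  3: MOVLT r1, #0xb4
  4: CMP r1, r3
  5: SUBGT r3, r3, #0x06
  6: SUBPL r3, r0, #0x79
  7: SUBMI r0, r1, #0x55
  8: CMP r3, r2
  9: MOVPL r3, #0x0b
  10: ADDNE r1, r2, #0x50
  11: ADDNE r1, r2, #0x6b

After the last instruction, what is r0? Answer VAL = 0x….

VAL = 0xe2

[0] flags=0011 → (cmp)
[1] flags=0011 GE?F → skip
[2] flags=0011 NE?T → r0=0xe2
[3] flags=0011 LT?T → r1=0xb4
[4] flags=0011 → (cmp)
[5] flags=0011 GT?F → skip
[6] flags=0011 PL?T → r3=0x69
[7] flags=0011 MI?F → skip
[8] flags=0010 → (cmp)
[9] flags=0010 PL?T → r3=0x0b
[10] flags=0010 NE?T → r1=0x93
[11] flags=0010 NE?T → r1=0xae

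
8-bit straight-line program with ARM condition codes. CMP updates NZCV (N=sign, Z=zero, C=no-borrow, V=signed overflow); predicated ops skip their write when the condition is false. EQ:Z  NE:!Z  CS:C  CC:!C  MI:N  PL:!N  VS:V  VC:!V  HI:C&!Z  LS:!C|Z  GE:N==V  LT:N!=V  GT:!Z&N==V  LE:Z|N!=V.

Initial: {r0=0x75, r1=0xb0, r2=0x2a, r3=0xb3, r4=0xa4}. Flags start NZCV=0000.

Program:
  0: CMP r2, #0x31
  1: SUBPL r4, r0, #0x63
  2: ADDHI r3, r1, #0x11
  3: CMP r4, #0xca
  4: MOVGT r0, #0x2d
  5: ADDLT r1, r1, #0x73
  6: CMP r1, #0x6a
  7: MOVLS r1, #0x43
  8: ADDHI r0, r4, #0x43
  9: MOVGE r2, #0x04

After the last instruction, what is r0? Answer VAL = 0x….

VAL = 0x75

[0] flags=1000 → (cmp)
[1] flags=1000 PL?F → skip
[2] flags=1000 HI?F → skip
[3] flags=1000 → (cmp)
[4] flags=1000 GT?F → skip
[5] flags=1000 LT?T → r1=0x23
[6] flags=1000 → (cmp)
[7] flags=1000 LS?T → r1=0x43
[8] flags=1000 HI?F → skip
[9] flags=1000 GE?F → skip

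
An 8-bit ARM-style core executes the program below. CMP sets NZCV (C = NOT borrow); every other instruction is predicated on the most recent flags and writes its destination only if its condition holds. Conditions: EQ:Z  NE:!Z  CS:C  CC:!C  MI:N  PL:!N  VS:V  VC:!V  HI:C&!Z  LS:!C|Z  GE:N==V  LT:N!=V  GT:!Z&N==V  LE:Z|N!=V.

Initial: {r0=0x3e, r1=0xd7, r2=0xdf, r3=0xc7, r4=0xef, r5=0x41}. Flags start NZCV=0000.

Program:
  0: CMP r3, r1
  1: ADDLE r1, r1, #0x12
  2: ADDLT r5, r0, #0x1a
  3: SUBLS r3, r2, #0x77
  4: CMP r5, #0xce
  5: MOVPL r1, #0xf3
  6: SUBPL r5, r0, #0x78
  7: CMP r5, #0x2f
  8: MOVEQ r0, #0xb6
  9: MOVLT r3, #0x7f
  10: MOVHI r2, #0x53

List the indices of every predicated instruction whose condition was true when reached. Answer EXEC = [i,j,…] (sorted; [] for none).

[0] flags=1000 → (cmp)
[1] flags=1000 LE?T → r1=0xe9
[2] flags=1000 LT?T → r5=0x58
[3] flags=1000 LS?T → r3=0x68
[4] flags=1001 → (cmp)
[5] flags=1001 PL?F → skip
[6] flags=1001 PL?F → skip
[7] flags=0010 → (cmp)
[8] flags=0010 EQ?F → skip
[9] flags=0010 LT?F → skip
[10] flags=0010 HI?T → r2=0x53

EXEC = [1,2,3,10]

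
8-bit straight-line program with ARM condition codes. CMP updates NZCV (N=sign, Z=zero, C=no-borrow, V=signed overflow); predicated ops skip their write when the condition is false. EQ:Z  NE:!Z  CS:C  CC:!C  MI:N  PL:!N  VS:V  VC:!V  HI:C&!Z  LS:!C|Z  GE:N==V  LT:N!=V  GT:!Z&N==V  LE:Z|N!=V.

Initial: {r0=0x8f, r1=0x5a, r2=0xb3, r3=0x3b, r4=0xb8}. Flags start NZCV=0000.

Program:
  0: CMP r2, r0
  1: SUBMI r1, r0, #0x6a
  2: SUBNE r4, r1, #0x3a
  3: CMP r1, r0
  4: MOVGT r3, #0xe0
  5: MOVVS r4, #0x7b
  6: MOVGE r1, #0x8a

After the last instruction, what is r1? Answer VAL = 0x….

VAL = 0x8a

[0] flags=0010 → (cmp)
[1] flags=0010 MI?F → skip
[2] flags=0010 NE?T → r4=0x20
[3] flags=1001 → (cmp)
[4] flags=1001 GT?T → r3=0xe0
[5] flags=1001 VS?T → r4=0x7b
[6] flags=1001 GE?T → r1=0x8a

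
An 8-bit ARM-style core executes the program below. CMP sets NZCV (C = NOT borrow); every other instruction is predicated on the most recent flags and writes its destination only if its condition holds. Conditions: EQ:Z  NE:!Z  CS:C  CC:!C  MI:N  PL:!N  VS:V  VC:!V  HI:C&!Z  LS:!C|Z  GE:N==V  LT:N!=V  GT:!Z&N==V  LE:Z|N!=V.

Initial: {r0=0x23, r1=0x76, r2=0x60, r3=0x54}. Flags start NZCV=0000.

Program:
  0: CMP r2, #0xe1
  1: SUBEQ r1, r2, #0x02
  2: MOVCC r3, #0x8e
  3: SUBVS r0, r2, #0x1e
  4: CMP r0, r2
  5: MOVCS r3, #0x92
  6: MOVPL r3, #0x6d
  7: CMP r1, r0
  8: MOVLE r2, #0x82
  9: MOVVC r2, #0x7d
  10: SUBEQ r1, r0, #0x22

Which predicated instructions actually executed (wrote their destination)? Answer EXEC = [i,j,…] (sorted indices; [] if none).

EXEC = [2,9]

[0] flags=0000 → (cmp)
[1] flags=0000 EQ?F → skip
[2] flags=0000 CC?T → r3=0x8e
[3] flags=0000 VS?F → skip
[4] flags=1000 → (cmp)
[5] flags=1000 CS?F → skip
[6] flags=1000 PL?F → skip
[7] flags=0010 → (cmp)
[8] flags=0010 LE?F → skip
[9] flags=0010 VC?T → r2=0x7d
[10] flags=0010 EQ?F → skip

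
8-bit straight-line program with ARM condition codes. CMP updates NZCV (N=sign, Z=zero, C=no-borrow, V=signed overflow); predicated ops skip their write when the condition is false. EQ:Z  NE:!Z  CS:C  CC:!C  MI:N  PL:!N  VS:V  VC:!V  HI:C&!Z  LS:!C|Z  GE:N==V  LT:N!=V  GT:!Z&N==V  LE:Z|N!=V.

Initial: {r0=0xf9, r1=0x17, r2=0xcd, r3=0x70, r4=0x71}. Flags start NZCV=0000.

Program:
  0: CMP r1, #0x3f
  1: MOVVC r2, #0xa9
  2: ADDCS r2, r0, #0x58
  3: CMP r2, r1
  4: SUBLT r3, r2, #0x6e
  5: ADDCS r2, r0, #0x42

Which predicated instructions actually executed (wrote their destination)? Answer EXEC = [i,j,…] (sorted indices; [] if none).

0: ✓ CMP  NZCV=1000
1: ✓ MOVVC  r2←0xa9
2: · ADDCS
3: ✓ CMP  NZCV=1010
4: ✓ SUBLT  r3←0x3b
5: ✓ ADDCS  r2←0x3b

EXEC = [1,4,5]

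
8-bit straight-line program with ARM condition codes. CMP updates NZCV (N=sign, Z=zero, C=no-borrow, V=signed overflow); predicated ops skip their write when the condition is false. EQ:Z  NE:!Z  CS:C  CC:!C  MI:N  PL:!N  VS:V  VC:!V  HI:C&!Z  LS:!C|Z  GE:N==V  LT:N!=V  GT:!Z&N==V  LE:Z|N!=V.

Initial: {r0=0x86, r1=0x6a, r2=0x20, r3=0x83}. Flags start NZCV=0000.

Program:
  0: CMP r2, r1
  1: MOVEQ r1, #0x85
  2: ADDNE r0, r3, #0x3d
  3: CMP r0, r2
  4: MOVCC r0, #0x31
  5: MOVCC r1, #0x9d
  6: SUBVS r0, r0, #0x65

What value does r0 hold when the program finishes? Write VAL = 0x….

0: ✓ CMP  NZCV=1000
1: · MOVEQ
2: ✓ ADDNE  r0←0xc0
3: ✓ CMP  NZCV=1010
4: · MOVCC
5: · MOVCC
6: · SUBVS

VAL = 0xc0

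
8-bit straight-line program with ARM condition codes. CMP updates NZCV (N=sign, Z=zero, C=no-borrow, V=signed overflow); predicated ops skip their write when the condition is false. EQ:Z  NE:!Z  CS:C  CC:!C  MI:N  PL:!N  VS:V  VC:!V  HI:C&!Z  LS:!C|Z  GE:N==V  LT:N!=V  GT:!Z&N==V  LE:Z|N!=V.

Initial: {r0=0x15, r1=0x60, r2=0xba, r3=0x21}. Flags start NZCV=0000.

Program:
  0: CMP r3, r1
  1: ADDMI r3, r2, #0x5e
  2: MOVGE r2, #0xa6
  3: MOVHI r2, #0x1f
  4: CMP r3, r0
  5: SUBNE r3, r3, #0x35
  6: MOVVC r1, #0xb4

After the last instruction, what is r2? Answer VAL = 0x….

0: ✓ CMP  NZCV=1000
1: ✓ ADDMI  r3←0x18
2: · MOVGE
3: · MOVHI
4: ✓ CMP  NZCV=0010
5: ✓ SUBNE  r3←0xe3
6: ✓ MOVVC  r1←0xb4

VAL = 0xba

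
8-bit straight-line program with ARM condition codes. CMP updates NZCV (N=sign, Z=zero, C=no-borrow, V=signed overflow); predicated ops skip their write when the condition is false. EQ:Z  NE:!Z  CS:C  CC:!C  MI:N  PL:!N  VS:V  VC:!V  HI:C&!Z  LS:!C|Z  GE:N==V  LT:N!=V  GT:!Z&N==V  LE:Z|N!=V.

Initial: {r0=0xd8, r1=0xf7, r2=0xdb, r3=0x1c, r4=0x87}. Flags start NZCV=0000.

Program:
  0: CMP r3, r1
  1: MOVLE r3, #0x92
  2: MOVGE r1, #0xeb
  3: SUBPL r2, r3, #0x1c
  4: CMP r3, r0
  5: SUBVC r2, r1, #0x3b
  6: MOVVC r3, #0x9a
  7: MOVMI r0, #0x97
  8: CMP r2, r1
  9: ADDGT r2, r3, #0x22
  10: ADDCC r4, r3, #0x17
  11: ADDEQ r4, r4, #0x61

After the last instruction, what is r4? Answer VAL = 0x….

0: ✓ CMP  NZCV=0000
1: · MOVLE
2: ✓ MOVGE  r1←0xeb
3: ✓ SUBPL  r2←0x00
4: ✓ CMP  NZCV=0000
5: ✓ SUBVC  r2←0xb0
6: ✓ MOVVC  r3←0x9a
7: · MOVMI
8: ✓ CMP  NZCV=1000
9: · ADDGT
10: ✓ ADDCC  r4←0xb1
11: · ADDEQ

VAL = 0xb1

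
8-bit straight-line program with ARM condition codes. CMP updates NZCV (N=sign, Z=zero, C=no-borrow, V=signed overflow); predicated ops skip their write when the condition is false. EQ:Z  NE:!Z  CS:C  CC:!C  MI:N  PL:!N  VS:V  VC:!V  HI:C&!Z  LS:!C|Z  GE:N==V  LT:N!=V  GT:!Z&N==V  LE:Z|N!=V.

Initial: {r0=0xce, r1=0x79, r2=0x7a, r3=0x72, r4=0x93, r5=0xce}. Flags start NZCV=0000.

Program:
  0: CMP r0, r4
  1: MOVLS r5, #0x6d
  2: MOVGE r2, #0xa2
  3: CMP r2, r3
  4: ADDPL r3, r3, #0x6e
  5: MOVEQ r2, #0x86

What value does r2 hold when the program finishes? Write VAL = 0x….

[0] flags=0010 → (cmp)
[1] flags=0010 LS?F → skip
[2] flags=0010 GE?T → r2=0xa2
[3] flags=0011 → (cmp)
[4] flags=0011 PL?T → r3=0xe0
[5] flags=0011 EQ?F → skip

VAL = 0xa2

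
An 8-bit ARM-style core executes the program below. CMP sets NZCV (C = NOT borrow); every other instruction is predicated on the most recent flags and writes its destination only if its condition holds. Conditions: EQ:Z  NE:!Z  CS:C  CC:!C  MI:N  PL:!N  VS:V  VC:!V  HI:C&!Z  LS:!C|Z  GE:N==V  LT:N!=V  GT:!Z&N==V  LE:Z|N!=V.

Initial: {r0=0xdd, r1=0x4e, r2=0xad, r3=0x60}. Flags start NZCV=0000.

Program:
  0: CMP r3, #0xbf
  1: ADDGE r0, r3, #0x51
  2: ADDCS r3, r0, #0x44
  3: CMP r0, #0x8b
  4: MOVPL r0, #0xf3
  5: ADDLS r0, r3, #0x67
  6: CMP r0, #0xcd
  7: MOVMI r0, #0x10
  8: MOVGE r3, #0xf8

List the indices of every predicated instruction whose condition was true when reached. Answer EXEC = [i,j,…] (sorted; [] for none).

[0] flags=1001 → (cmp)
[1] flags=1001 GE?T → r0=0xb1
[2] flags=1001 CS?F → skip
[3] flags=0010 → (cmp)
[4] flags=0010 PL?T → r0=0xf3
[5] flags=0010 LS?F → skip
[6] flags=0010 → (cmp)
[7] flags=0010 MI?F → skip
[8] flags=0010 GE?T → r3=0xf8

EXEC = [1,4,8]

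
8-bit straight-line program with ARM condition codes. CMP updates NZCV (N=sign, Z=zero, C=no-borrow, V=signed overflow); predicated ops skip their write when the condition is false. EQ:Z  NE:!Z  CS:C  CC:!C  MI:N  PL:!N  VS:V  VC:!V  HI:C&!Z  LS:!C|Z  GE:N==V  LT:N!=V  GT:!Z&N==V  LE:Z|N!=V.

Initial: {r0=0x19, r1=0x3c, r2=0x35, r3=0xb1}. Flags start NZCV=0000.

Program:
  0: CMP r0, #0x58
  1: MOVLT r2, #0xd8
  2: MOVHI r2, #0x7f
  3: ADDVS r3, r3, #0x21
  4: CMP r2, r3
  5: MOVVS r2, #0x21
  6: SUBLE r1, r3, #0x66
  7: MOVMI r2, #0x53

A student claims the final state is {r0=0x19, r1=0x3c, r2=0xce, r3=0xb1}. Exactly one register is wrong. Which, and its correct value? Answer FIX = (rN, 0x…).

[0] flags=1000 → (cmp)
[1] flags=1000 LT?T → r2=0xd8
[2] flags=1000 HI?F → skip
[3] flags=1000 VS?F → skip
[4] flags=0010 → (cmp)
[5] flags=0010 VS?F → skip
[6] flags=0010 LE?F → skip
[7] flags=0010 MI?F → skip

FIX = (r2, 0xd8)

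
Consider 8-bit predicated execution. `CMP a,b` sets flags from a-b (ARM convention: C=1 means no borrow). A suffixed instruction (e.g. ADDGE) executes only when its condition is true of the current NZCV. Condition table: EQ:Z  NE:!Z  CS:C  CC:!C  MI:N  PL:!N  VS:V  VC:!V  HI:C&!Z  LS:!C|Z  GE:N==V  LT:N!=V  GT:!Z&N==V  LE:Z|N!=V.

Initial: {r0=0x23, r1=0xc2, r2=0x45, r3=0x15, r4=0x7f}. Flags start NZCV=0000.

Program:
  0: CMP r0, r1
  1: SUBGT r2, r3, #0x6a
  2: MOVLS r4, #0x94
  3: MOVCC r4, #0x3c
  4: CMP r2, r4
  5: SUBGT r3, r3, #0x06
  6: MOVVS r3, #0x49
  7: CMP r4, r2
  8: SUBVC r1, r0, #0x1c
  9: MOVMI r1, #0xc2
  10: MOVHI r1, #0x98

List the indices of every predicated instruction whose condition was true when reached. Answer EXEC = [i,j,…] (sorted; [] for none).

0: ✓ CMP  NZCV=0000
1: ✓ SUBGT  r2←0xab
2: ✓ MOVLS  r4←0x94
3: ✓ MOVCC  r4←0x3c
4: ✓ CMP  NZCV=0011
5: · SUBGT
6: ✓ MOVVS  r3←0x49
7: ✓ CMP  NZCV=1001
8: · SUBVC
9: ✓ MOVMI  r1←0xc2
10: · MOVHI

EXEC = [1,2,3,6,9]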